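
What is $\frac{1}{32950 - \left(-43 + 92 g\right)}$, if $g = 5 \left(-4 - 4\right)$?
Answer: $\frac{1}{36673} \approx 2.7268 \cdot 10^{-5}$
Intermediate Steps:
$g = -40$ ($g = 5 \left(-8\right) = -40$)
$\frac{1}{32950 - \left(-43 + 92 g\right)} = \frac{1}{32950 + \left(\left(-92\right) \left(-40\right) + \left(76 - 33\right)\right)} = \frac{1}{32950 + \left(3680 + 43\right)} = \frac{1}{32950 + 3723} = \frac{1}{36673}$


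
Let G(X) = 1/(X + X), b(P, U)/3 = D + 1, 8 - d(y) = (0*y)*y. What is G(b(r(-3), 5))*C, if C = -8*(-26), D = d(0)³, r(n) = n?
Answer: 104/1539 ≈ 0.067576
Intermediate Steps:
d(y) = 8 (d(y) = 8 - 0*y*y = 8 - 0*y = 8 - 1*0 = 8 + 0 = 8)
D = 512 (D = 8³ = 512)
b(P, U) = 1539 (b(P, U) = 3*(512 + 1) = 3*513 = 1539)
G(X) = 1/(2*X)
C = 208
G(b(r(-3), 5))*C = ((½)/1539)*208 = ((½)*(1/1539))*208 = (1/3078)*208 = 104/1539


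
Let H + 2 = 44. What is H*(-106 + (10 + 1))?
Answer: -3990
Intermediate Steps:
H = 42 (H = -2 + 44 = 42)
H*(-106 + (10 + 1)) = 42*(-106 + (10 + 1)) = 42*(-106 + 11) = 42*(-95) = -3990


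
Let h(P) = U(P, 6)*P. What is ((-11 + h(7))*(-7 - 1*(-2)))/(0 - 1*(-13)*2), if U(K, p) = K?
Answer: -95/13 ≈ -7.3077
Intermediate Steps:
h(P) = P**2 (h(P) = P*P = P**2)
((-11 + h(7))*(-7 - 1*(-2)))/(0 - 1*(-13)*2) = ((-11 + 7**2)*(-7 - 1*(-2)))/(0 - 1*(-13)*2) = ((-11 + 49)*(-7 + 2))/(0 + 13*2) = (38*(-5))/(0 + 26) = -190/26 = -190*1/26 = -95/13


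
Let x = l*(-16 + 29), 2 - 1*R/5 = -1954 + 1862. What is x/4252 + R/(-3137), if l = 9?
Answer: -1631411/13338524 ≈ -0.12231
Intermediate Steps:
R = 470 (R = 10 - 5*(-1954 + 1862) = 10 - 5*(-92) = 10 + 460 = 470)
x = 117 (x = 9*(-16 + 29) = 9*13 = 117)
x/4252 + R/(-3137) = 117/4252 + 470/(-3137) = 117*(1/4252) + 470*(-1/3137) = 117/4252 - 470/3137 = -1631411/13338524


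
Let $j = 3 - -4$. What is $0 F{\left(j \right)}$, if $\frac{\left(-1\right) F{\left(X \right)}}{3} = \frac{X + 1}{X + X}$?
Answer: $0$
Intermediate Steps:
$j = 7$ ($j = 3 + 4 = 7$)
$F{\left(X \right)} = - \frac{3 \left(1 + X\right)}{2 X}$ ($F{\left(X \right)} = - 3 \frac{X + 1}{X + X} = - 3 \frac{1 + X}{2 X} = - \frac{3 \left(1 + X\right)}{2 X}$)
$0 F{\left(j \right)} = 0 \frac{3 \left(-1 - 7\right)}{2 \cdot 7} = 0 \cdot \frac{3}{2} \cdot \frac{1}{7} \left(-1 - 7\right) = 0 \cdot \frac{3}{2} \cdot \frac{1}{7} \left(-8\right) = 0 \left(- \frac{12}{7}\right) = 0$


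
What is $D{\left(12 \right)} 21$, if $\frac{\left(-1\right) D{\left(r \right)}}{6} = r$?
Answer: $-1512$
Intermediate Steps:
$D{\left(r \right)} = - 6 r$
$D{\left(12 \right)} 21 = \left(-6\right) 12 \cdot 21 = \left(-72\right) 21 = -1512$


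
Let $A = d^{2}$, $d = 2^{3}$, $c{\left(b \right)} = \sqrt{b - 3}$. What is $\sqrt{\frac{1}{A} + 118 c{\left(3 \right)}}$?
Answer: $\frac{1}{8} \approx 0.125$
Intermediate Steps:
$c{\left(b \right)} = \sqrt{-3 + b}$
$d = 8$
$A = 64$ ($A = 8^{2} = 64$)
$\sqrt{\frac{1}{A} + 118 c{\left(3 \right)}} = \sqrt{\frac{1}{64} + 118 \sqrt{-3 + 3}} = \sqrt{\frac{1}{64} + 118 \sqrt{0}} = \sqrt{\frac{1}{64} + 118 \cdot 0} = \sqrt{\frac{1}{64} + 0} = \sqrt{\frac{1}{64}} = \frac{1}{8}$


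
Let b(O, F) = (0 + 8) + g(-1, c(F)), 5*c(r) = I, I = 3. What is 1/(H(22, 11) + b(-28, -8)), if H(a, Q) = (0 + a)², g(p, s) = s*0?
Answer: 1/492 ≈ 0.0020325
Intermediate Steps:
c(r) = ⅗ (c(r) = (⅕)*3 = ⅗)
g(p, s) = 0
H(a, Q) = a²
b(O, F) = 8 (b(O, F) = (0 + 8) + 0 = 8 + 0 = 8)
1/(H(22, 11) + b(-28, -8)) = 1/(22² + 8) = 1/(484 + 8) = 1/492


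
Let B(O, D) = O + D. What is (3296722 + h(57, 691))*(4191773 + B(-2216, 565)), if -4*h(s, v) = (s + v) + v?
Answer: 27624319967389/2 ≈ 1.3812e+13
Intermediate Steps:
B(O, D) = D + O
h(s, v) = -v/2 - s/4 (h(s, v) = -((s + v) + v)/4 = -(s + 2*v)/4 = -v/2 - s/4)
(3296722 + h(57, 691))*(4191773 + B(-2216, 565)) = (3296722 + (-½*691 - ¼*57))*(4191773 + (565 - 2216)) = (3296722 + (-691/2 - 57/4))*(4191773 - 1651) = (3296722 - 1439/4)*4190122 = (13185449/4)*4190122 = 27624319967389/2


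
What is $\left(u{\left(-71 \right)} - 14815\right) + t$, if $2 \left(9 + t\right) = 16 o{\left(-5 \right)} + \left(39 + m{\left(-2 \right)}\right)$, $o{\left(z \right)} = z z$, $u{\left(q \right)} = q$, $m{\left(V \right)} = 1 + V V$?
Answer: $-14673$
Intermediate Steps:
$m{\left(V \right)} = 1 + V^{2}$
$o{\left(z \right)} = z^{2}$
$t = 213$ ($t = -9 + \frac{16 \left(-5\right)^{2} + \left(39 + \left(1 + \left(-2\right)^{2}\right)\right)}{2} = -9 + \frac{16 \cdot 25 + \left(39 + \left(1 + 4\right)\right)}{2} = -9 + \frac{400 + \left(39 + 5\right)}{2} = -9 + \frac{400 + 44}{2} = -9 + \frac{1}{2} \cdot 444 = -9 + 222 = 213$)
$\left(u{\left(-71 \right)} - 14815\right) + t = \left(-71 - 14815\right) + 213 = -14886 + 213 = -14673$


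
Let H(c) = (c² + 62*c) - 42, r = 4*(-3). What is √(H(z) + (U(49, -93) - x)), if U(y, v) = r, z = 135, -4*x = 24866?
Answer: √131030/2 ≈ 180.99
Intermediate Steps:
x = -12433/2 (x = -¼*24866 = -12433/2 ≈ -6216.5)
r = -12
U(y, v) = -12
H(c) = -42 + c² + 62*c
√(H(z) + (U(49, -93) - x)) = √((-42 + 135² + 62*135) + (-12 - 1*(-12433/2))) = √((-42 + 18225 + 8370) + (-12 + 12433/2)) = √(26553 + 12409/2) = √(65515/2) = √131030/2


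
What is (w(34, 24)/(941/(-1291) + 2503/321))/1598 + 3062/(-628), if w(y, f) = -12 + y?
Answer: -1790952592667/367461685216 ≈ -4.8738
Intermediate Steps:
(w(34, 24)/(941/(-1291) + 2503/321))/1598 + 3062/(-628) = ((-12 + 34)/(941/(-1291) + 2503/321))/1598 + 3062/(-628) = (22/(941*(-1/1291) + 2503*(1/321)))*(1/1598) + 3062*(-1/628) = (22/(-941/1291 + 2503/321))*(1/1598) - 1531/314 = (22/(2929312/414411))*(1/1598) - 1531/314 = (22*(414411/2929312))*(1/1598) - 1531/314 = (4558521/1464656)*(1/1598) - 1531/314 = 4558521/2340520288 - 1531/314 = -1790952592667/367461685216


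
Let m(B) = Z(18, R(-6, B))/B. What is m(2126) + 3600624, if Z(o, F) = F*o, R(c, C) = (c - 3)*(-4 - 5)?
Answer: 3827464041/1063 ≈ 3.6006e+6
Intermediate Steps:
R(c, C) = 27 - 9*c (R(c, C) = (-3 + c)*(-9) = 27 - 9*c)
m(B) = 1458/B (m(B) = ((27 - 9*(-6))*18)/B = ((27 + 54)*18)/B = (81*18)/B = 1458/B)
m(2126) + 3600624 = 1458/2126 + 3600624 = 1458*(1/2126) + 3600624 = 729/1063 + 3600624 = 3827464041/1063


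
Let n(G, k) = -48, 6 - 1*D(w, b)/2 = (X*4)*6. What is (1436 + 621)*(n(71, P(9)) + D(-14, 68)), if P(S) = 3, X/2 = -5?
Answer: 913308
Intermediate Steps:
X = -10 (X = 2*(-5) = -10)
D(w, b) = 492 (D(w, b) = 12 - 2*(-10*4)*6 = 12 - (-80)*6 = 12 - 2*(-240) = 12 + 480 = 492)
(1436 + 621)*(n(71, P(9)) + D(-14, 68)) = (1436 + 621)*(-48 + 492) = 2057*444 = 913308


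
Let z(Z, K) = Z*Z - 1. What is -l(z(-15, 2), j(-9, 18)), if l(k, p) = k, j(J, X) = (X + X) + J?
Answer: -224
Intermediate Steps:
z(Z, K) = -1 + Z² (z(Z, K) = Z² - 1 = -1 + Z²)
j(J, X) = J + 2*X (j(J, X) = 2*X + J = J + 2*X)
-l(z(-15, 2), j(-9, 18)) = -(-1 + (-15)²) = -(-1 + 225) = -1*224 = -224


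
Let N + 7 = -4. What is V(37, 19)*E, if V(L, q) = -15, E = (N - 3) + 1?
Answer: 195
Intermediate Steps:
N = -11 (N = -7 - 4 = -11)
E = -13 (E = (-11 - 3) + 1 = -14 + 1 = -13)
V(37, 19)*E = -15*(-13) = 195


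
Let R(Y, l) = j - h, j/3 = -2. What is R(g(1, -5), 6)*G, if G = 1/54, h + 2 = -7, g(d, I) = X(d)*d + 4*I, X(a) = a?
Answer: 1/18 ≈ 0.055556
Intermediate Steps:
j = -6 (j = 3*(-2) = -6)
g(d, I) = d² + 4*I (g(d, I) = d*d + 4*I = d² + 4*I)
h = -9 (h = -2 - 7 = -9)
G = 1/54 ≈ 0.018519
R(Y, l) = 3 (R(Y, l) = -6 - 1*(-9) = -6 + 9 = 3)
R(g(1, -5), 6)*G = 3*(1/54) = 1/18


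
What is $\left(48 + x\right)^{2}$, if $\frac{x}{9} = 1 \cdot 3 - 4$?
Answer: $1521$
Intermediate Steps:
$x = -9$ ($x = 9 \left(1 \cdot 3 - 4\right) = 9 \left(3 - 4\right) = 9 \left(-1\right) = -9$)
$\left(48 + x\right)^{2} = \left(48 - 9\right)^{2} = 39^{2} = 1521$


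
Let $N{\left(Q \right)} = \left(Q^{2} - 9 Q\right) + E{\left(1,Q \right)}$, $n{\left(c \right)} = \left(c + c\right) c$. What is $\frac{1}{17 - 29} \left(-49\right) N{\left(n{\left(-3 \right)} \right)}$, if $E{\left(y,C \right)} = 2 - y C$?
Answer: $\frac{3577}{6} \approx 596.17$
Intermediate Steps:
$E{\left(y,C \right)} = 2 - C y$
$n{\left(c \right)} = 2 c^{2}$ ($n{\left(c \right)} = 2 c c = 2 c^{2}$)
$N{\left(Q \right)} = 2 + Q^{2} - 10 Q$ ($N{\left(Q \right)} = \left(Q^{2} - 9 Q\right) - \left(-2 + Q 1\right) = \left(Q^{2} - 9 Q\right) - \left(-2 + Q\right) = 2 + Q^{2} - 10 Q$)
$\frac{1}{17 - 29} \left(-49\right) N{\left(n{\left(-3 \right)} \right)} = \frac{1}{17 - 29} \left(-49\right) \left(2 + \left(2 \left(-3\right)^{2}\right)^{2} - 10 \cdot 2 \left(-3\right)^{2}\right) = \frac{1}{-12} \left(-49\right) \left(2 + \left(2 \cdot 9\right)^{2} - 10 \cdot 2 \cdot 9\right) = \left(- \frac{1}{12}\right) \left(-49\right) \left(2 + 18^{2} - 180\right) = \frac{49 \left(2 + 324 - 180\right)}{12} = \frac{49}{12} \cdot 146 = \frac{3577}{6}$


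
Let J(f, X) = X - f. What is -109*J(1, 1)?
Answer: 0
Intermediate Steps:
-109*J(1, 1) = -109*(1 - 1*1) = -109*(1 - 1) = -109*0 = 0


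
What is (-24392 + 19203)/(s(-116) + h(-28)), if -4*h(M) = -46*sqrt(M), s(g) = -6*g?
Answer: -3611544/488119 + 119347*I*sqrt(7)/488119 ≈ -7.3989 + 0.6469*I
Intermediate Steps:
h(M) = 23*sqrt(M)/2 (h(M) = -(-23)*sqrt(M)/2 = 23*sqrt(M)/2)
(-24392 + 19203)/(s(-116) + h(-28)) = (-24392 + 19203)/(-6*(-116) + 23*sqrt(-28)/2) = -5189/(696 + 23*(2*I*sqrt(7))/2) = -5189/(696 + 23*I*sqrt(7))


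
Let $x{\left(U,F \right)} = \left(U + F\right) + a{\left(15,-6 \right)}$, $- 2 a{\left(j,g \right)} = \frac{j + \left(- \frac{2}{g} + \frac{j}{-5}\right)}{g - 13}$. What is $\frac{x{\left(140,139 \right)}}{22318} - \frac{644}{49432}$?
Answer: $- \frac{8054389}{15720933108} \approx -0.00051234$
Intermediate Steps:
$a{\left(j,g \right)} = - \frac{- \frac{2}{g} + \frac{4 j}{5}}{2 \left(-13 + g\right)}$ ($a{\left(j,g \right)} = - \frac{\left(j + \left(- \frac{2}{g} + \frac{j}{-5}\right)\right) \frac{1}{g - 13}}{2} = - \frac{\left(j + \left(- \frac{2}{g} + j \left(- \frac{1}{5}\right)\right)\right) \frac{1}{-13 + g}}{2} = - \frac{\left(j - \left(\frac{2}{g} + \frac{j}{5}\right)\right) \frac{1}{-13 + g}}{2} = - \frac{\left(- \frac{2}{g} + \frac{4 j}{5}\right) \frac{1}{-13 + g}}{2} = - \frac{\frac{1}{-13 + g} \left(- \frac{2}{g} + \frac{4 j}{5}\right)}{2} = - \frac{- \frac{2}{g} + \frac{4 j}{5}}{2 \left(-13 + g\right)}$)
$x{\left(U,F \right)} = \frac{37}{114} + F + U$ ($x{\left(U,F \right)} = \left(U + F\right) + \frac{5 - \left(-12\right) 15}{5 \left(-6\right) \left(-13 - 6\right)} = \left(F + U\right) + \frac{1}{5} \left(- \frac{1}{6}\right) \frac{1}{-19} \left(5 + 180\right) = \left(F + U\right) + \frac{1}{5} \left(- \frac{1}{6}\right) \left(- \frac{1}{19}\right) 185 = \left(F + U\right) + \frac{37}{114} = \frac{37}{114} + F + U$)
$\frac{x{\left(140,139 \right)}}{22318} - \frac{644}{49432} = \frac{\frac{37}{114} + 139 + 140}{22318} - \frac{644}{49432} = \frac{31843}{114} \cdot \frac{1}{22318} - \frac{161}{12358} = \frac{31843}{2544252} - \frac{161}{12358} = - \frac{8054389}{15720933108}$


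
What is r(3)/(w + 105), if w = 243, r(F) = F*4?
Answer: 1/29 ≈ 0.034483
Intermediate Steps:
r(F) = 4*F
r(3)/(w + 105) = (4*3)/(243 + 105) = 12/348 = 12*(1/348) = 1/29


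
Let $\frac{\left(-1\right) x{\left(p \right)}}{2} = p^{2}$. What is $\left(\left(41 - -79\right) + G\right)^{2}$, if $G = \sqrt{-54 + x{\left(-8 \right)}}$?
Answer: $\left(120 + i \sqrt{182}\right)^{2} \approx 14218.0 + 3237.8 i$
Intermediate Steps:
$x{\left(p \right)} = - 2 p^{2}$
$G = i \sqrt{182}$ ($G = \sqrt{-54 - 2 \left(-8\right)^{2}} = \sqrt{-54 - 128} = \sqrt{-182} = i \sqrt{182} \approx 13.491 i$)
$\left(\left(41 - -79\right) + G\right)^{2} = \left(\left(41 - -79\right) + i \sqrt{182}\right)^{2} = \left(\left(41 + 79\right) + i \sqrt{182}\right)^{2} = \left(120 + i \sqrt{182}\right)^{2}$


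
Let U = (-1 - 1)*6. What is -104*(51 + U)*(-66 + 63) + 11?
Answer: 12179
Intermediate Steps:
U = -12 (U = -2*6 = -12)
-104*(51 + U)*(-66 + 63) + 11 = -104*(51 - 12)*(-66 + 63) + 11 = -4056*(-3) + 11 = -104*(-117) + 11 = 12168 + 11 = 12179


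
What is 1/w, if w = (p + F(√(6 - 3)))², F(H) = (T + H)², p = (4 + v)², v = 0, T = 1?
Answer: 103/37636 - 5*√3/9409 ≈ 0.0018163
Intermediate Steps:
p = 16 (p = (4 + 0)² = 4² = 16)
F(H) = (1 + H)²
w = (16 + (1 + √3)²)² (w = (16 + (1 + √(6 - 3))²)² = (16 + (1 + √3)²)² ≈ 550.56)
1/w = 1/(412 + 80*√3)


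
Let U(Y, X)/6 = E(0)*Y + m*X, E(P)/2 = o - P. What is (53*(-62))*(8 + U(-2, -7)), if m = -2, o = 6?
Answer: 170872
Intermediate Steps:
E(P) = 12 - 2*P (E(P) = 2*(6 - P) = 12 - 2*P)
U(Y, X) = -12*X + 72*Y (U(Y, X) = 6*((12 - 2*0)*Y - 2*X) = 6*((12 + 0)*Y - 2*X) = 6*(12*Y - 2*X) = 6*(-2*X + 12*Y) = -12*X + 72*Y)
(53*(-62))*(8 + U(-2, -7)) = (53*(-62))*(8 + (-12*(-7) + 72*(-2))) = -3286*(8 + (84 - 144)) = -3286*(8 - 60) = -3286*(-52) = 170872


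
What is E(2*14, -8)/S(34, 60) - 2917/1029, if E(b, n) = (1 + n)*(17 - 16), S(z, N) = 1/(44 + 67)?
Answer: -802450/1029 ≈ -779.83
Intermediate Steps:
S(z, N) = 1/111
E(b, n) = 1 + n (E(b, n) = (1 + n)*1 = 1 + n)
E(2*14, -8)/S(34, 60) - 2917/1029 = (1 - 8)/(1/111) - 2917/1029 = -7*111 - 2917*1/1029 = -777 - 2917/1029 = -802450/1029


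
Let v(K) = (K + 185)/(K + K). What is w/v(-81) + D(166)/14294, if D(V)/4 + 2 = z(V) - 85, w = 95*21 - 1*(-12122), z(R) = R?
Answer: -8172421903/371644 ≈ -21990.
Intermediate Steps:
v(K) = (185 + K)/(2*K) (v(K) = (185 + K)/((2*K)) = (185 + K)*(1/(2*K)) = (185 + K)/(2*K))
w = 14117 (w = 1995 + 12122 = 14117)
D(V) = -348 + 4*V (D(V) = -8 + 4*(V - 85) = -8 + 4*(-85 + V) = -8 + (-340 + 4*V) = -348 + 4*V)
w/v(-81) + D(166)/14294 = 14117/(((½)*(185 - 81)/(-81))) + (-348 + 4*166)/14294 = 14117/(((½)*(-1/81)*104)) + (-348 + 664)*(1/14294) = 14117/(-52/81) + 316*(1/14294) = 14117*(-81/52) + 158/7147 = -1143477/52 + 158/7147 = -8172421903/371644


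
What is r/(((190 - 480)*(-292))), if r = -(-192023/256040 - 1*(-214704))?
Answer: -54972620137/21681467200 ≈ -2.5355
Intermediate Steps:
r = -54972620137/256040 (r = -(-192023*1/256040 + 214704) = -(-192023/256040 + 214704) = -1*54972620137/256040 = -54972620137/256040 ≈ -2.1470e+5)
r/(((190 - 480)*(-292))) = -54972620137*(-1/(292*(190 - 480)))/256040 = -54972620137/(256040*((-290*(-292)))) = -54972620137/256040/84680 = -54972620137/256040*1/84680 = -54972620137/21681467200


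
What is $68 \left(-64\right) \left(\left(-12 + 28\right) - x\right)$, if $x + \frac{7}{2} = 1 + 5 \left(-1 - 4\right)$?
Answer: $-189312$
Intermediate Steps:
$x = - \frac{55}{2}$ ($x = - \frac{7}{2} + \left(1 + 5 \left(-1 - 4\right)\right) = - \frac{7}{2} + \left(1 + 5 \left(-5\right)\right) = - \frac{7}{2} + \left(1 - 25\right) = - \frac{7}{2} - 24 = - \frac{55}{2} \approx -27.5$)
$68 \left(-64\right) \left(\left(-12 + 28\right) - x\right) = 68 \left(-64\right) \left(\left(-12 + 28\right) - - \frac{55}{2}\right) = - 4352 \left(16 + \frac{55}{2}\right) = \left(-4352\right) \frac{87}{2} = -189312$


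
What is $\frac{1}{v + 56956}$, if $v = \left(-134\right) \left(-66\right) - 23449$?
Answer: $\frac{1}{42351} \approx 2.3612 \cdot 10^{-5}$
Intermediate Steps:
$v = -14605$ ($v = 8844 - 23449 = -14605$)
$\frac{1}{v + 56956} = \frac{1}{-14605 + 56956} = \frac{1}{42351}$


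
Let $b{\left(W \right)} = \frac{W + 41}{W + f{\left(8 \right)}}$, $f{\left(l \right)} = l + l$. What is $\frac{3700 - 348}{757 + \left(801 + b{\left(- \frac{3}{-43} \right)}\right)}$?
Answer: $\frac{289529}{134793} \approx 2.148$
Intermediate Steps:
$f{\left(l \right)} = 2 l$
$b{\left(W \right)} = \frac{41 + W}{16 + W}$ ($b{\left(W \right)} = \frac{W + 41}{W + 2 \cdot 8} = \frac{41 + W}{W + 16} = \frac{41 + W}{16 + W}$)
$\frac{3700 - 348}{757 + \left(801 + b{\left(- \frac{3}{-43} \right)}\right)} = \frac{3700 - 348}{757 + \left(801 + \frac{41 - \frac{3}{-43}}{16 - \frac{3}{-43}}\right)} = \frac{3352}{757 + \left(801 + \frac{41 - - \frac{3}{43}}{16 - - \frac{3}{43}}\right)} = \frac{3352}{757 + \left(801 + \frac{41 + \frac{3}{43}}{16 + \frac{3}{43}}\right)} = \frac{3352}{757 + \left(801 + \frac{1}{\frac{691}{43}} \cdot \frac{1766}{43}\right)} = \frac{3352}{757 + \left(801 + \frac{43}{691} \cdot \frac{1766}{43}\right)} = \frac{3352}{757 + \left(801 + \frac{1766}{691}\right)} = \frac{3352}{757 + \frac{555257}{691}} = \frac{3352}{\frac{1078344}{691}} = 3352 \cdot \frac{691}{1078344} = \frac{289529}{134793}$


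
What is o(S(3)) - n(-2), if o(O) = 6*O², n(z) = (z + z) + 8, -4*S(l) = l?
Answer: -5/8 ≈ -0.62500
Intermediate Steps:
S(l) = -l/4
n(z) = 8 + 2*z (n(z) = 2*z + 8 = 8 + 2*z)
o(S(3)) - n(-2) = 6*(-¼*3)² - (8 + 2*(-2)) = 6*(-¾)² - (8 - 4) = 6*(9/16) - 1*4 = 27/8 - 4 = -5/8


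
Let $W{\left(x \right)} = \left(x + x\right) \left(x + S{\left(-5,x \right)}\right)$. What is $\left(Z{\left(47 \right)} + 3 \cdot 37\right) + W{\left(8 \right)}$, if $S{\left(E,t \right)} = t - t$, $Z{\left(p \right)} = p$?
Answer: $286$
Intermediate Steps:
$S{\left(E,t \right)} = 0$
$W{\left(x \right)} = 2 x^{2}$ ($W{\left(x \right)} = \left(x + x\right) \left(x + 0\right) = 2 x x = 2 x^{2}$)
$\left(Z{\left(47 \right)} + 3 \cdot 37\right) + W{\left(8 \right)} = \left(47 + 3 \cdot 37\right) + 2 \cdot 8^{2} = \left(47 + 111\right) + 2 \cdot 64 = 158 + 128 = 286$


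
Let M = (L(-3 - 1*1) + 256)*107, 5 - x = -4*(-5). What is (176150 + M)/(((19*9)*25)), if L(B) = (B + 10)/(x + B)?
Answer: 3866656/81225 ≈ 47.604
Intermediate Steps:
x = -15 (x = 5 - (-4)*(-5) = 5 - 1*20 = 5 - 20 = -15)
L(B) = (10 + B)/(-15 + B) (L(B) = (B + 10)/(-15 + B) = (10 + B)/(-15 + B))
M = 519806/19 (M = ((10 + (-3 - 1*1))/(-15 + (-3 - 1*1)) + 256)*107 = ((10 + (-3 - 1))/(-15 + (-3 - 1)) + 256)*107 = ((10 - 4)/(-15 - 4) + 256)*107 = (6/(-19) + 256)*107 = (-1/19*6 + 256)*107 = (-6/19 + 256)*107 = (4858/19)*107 = 519806/19 ≈ 27358.)
(176150 + M)/(((19*9)*25)) = (176150 + 519806/19)/(((19*9)*25)) = 3866656/(19*((171*25))) = (3866656/19)/4275 = (3866656/19)*(1/4275) = 3866656/81225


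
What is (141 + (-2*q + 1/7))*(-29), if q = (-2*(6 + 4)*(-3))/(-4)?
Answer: -34742/7 ≈ -4963.1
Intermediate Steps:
q = -15 (q = (-2*10*(-3))*(-¼) = -20*(-3)*(-¼) = 60*(-¼) = -15)
(141 + (-2*q + 1/7))*(-29) = (141 + (-2*(-15) + 1/7))*(-29) = (141 + (30 + ⅐))*(-29) = (141 + 211/7)*(-29) = (1198/7)*(-29) = -34742/7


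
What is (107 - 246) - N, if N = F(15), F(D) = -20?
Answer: -119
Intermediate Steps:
N = -20
(107 - 246) - N = (107 - 246) - 1*(-20) = -139 + 20 = -119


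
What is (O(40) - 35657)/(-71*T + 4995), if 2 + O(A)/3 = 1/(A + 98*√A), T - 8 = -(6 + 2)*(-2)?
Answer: -113693645/10491708 + 49*√10/104917080 ≈ -10.837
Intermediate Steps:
T = 24 (T = 8 - (6 + 2)*(-2) = 8 - 1*8*(-2) = 8 - 8*(-2) = 8 + 16 = 24)
O(A) = -6 + 3/(A + 98*√A)
(O(40) - 35657)/(-71*T + 4995) = (3*(1 - 392*√10 - 2*40)/(40 + 98*√40) - 35657)/(-71*24 + 4995) = (3*(1 - 392*√10 - 80)/(40 + 98*(2*√10)) - 35657)/(-1704 + 4995) = (3*(1 - 392*√10 - 80)/(40 + 196*√10) - 35657)/3291 = (3*(-79 - 392*√10)/(40 + 196*√10) - 35657)*(1/3291) = (-35657 + 3*(-79 - 392*√10)/(40 + 196*√10))*(1/3291) = -35657/3291 + (-79 - 392*√10)/(1097*(40 + 196*√10))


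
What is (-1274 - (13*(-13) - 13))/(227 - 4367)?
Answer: 91/345 ≈ 0.26377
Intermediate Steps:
(-1274 - (13*(-13) - 13))/(227 - 4367) = (-1274 - (-169 - 13))/(-4140) = (-1274 - 1*(-182))*(-1/4140) = (-1274 + 182)*(-1/4140) = -1092*(-1/4140) = 91/345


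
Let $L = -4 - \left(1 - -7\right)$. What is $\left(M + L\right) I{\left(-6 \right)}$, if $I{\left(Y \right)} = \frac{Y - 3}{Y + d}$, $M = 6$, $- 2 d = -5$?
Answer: $- \frac{108}{7} \approx -15.429$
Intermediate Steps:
$d = \frac{5}{2}$ ($d = \left(- \frac{1}{2}\right) \left(-5\right) = \frac{5}{2} \approx 2.5$)
$I{\left(Y \right)} = \frac{-3 + Y}{\frac{5}{2} + Y}$ ($I{\left(Y \right)} = \frac{Y - 3}{Y + \frac{5}{2}} = \frac{-3 + Y}{\frac{5}{2} + Y}$)
$L = -12$ ($L = -4 - \left(1 + 7\right) = -4 - 8 = -12$)
$\left(M + L\right) I{\left(-6 \right)} = \left(6 - 12\right) \frac{2 \left(-3 - 6\right)}{5 + 2 \left(-6\right)} = - 6 \cdot 2 \frac{1}{5 - 12} \left(-9\right) = - 6 \cdot 2 \frac{1}{-7} \left(-9\right) = - 6 \cdot 2 \left(- \frac{1}{7}\right) \left(-9\right) = \left(-6\right) \frac{18}{7} = - \frac{108}{7}$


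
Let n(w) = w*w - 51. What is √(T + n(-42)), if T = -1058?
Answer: √655 ≈ 25.593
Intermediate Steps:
n(w) = -51 + w² (n(w) = w² - 51 = -51 + w²)
√(T + n(-42)) = √(-1058 + (-51 + (-42)²)) = √(-1058 + (-51 + 1764)) = √(-1058 + 1713) = √655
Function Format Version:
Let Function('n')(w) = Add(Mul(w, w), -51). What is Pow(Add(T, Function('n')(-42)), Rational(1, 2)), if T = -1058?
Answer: Pow(655, Rational(1, 2)) ≈ 25.593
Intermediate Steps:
Function('n')(w) = Add(-51, Pow(w, 2)) (Function('n')(w) = Add(Pow(w, 2), -51) = Add(-51, Pow(w, 2)))
Pow(Add(T, Function('n')(-42)), Rational(1, 2)) = Pow(Add(-1058, Add(-51, Pow(-42, 2))), Rational(1, 2)) = Pow(Add(-1058, Add(-51, 1764)), Rational(1, 2)) = Pow(Add(-1058, 1713), Rational(1, 2)) = Pow(655, Rational(1, 2))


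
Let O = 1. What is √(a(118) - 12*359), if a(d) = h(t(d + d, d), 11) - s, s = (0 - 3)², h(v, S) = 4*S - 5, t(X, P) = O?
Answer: I*√4278 ≈ 65.406*I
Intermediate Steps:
t(X, P) = 1
h(v, S) = -5 + 4*S
s = 9 (s = (-3)² = 9)
a(d) = 30 (a(d) = (-5 + 4*11) - 1*9 = (-5 + 44) - 9 = 39 - 9 = 30)
√(a(118) - 12*359) = √(30 - 12*359) = √(30 - 4308) = √(-4278) = I*√4278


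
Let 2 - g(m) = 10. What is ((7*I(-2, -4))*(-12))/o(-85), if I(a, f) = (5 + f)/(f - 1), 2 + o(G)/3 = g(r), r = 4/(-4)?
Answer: -14/25 ≈ -0.56000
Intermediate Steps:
r = -1 (r = 4*(-¼) = -1)
g(m) = -8 (g(m) = 2 - 1*10 = 2 - 10 = -8)
o(G) = -30 (o(G) = -6 + 3*(-8) = -6 - 24 = -30)
I(a, f) = (5 + f)/(-1 + f)
((7*I(-2, -4))*(-12))/o(-85) = ((7*((5 - 4)/(-1 - 4)))*(-12))/(-30) = ((7*(1/(-5)))*(-12))*(-1/30) = ((7*(-⅕*1))*(-12))*(-1/30) = ((7*(-⅕))*(-12))*(-1/30) = -7/5*(-12)*(-1/30) = (84/5)*(-1/30) = -14/25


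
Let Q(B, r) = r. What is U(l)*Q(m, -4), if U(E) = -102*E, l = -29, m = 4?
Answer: -11832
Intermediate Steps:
U(l)*Q(m, -4) = -102*(-29)*(-4) = 2958*(-4) = -11832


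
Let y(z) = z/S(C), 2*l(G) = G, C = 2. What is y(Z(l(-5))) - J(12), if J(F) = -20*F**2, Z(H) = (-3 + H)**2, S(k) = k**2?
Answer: 46201/16 ≈ 2887.6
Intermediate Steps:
l(G) = G/2
y(z) = z/4 (y(z) = z/(2**2) = z/4)
y(Z(l(-5))) - J(12) = (-3 + (1/2)*(-5))**2/4 - (-20)*12**2 = (-3 - 5/2)**2/4 - (-20)*144 = (-11/2)**2/4 - 1*(-2880) = (1/4)*(121/4) + 2880 = 121/16 + 2880 = 46201/16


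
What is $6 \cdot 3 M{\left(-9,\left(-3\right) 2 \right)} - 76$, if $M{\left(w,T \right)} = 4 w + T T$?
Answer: $-76$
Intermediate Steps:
$M{\left(w,T \right)} = T^{2} + 4 w$ ($M{\left(w,T \right)} = 4 w + T^{2} = T^{2} + 4 w$)
$6 \cdot 3 M{\left(-9,\left(-3\right) 2 \right)} - 76 = 6 \cdot 3 \left(\left(\left(-3\right) 2\right)^{2} + 4 \left(-9\right)\right) - 76 = 18 \left(\left(-6\right)^{2} - 36\right) - 76 = 18 \left(36 - 36\right) - 76 = 18 \cdot 0 - 76 = 0 - 76 = -76$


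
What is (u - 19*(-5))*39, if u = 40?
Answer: 5265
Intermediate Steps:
(u - 19*(-5))*39 = (40 - 19*(-5))*39 = (40 + 95)*39 = 135*39 = 5265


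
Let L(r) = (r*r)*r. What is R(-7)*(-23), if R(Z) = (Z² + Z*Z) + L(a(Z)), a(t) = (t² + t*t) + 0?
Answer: -21649670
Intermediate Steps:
a(t) = 2*t² (a(t) = (t² + t²) + 0 = 2*t² + 0 = 2*t²)
L(r) = r³ (L(r) = r²*r = r³)
R(Z) = 2*Z² + 8*Z⁶ (R(Z) = (Z² + Z*Z) + (2*Z²)³ = (Z² + Z²) + 8*Z⁶ = 2*Z² + 8*Z⁶)
R(-7)*(-23) = ((-7)²*(2 + 8*(-7)⁴))*(-23) = (49*(2 + 8*2401))*(-23) = (49*(2 + 19208))*(-23) = (49*19210)*(-23) = 941290*(-23) = -21649670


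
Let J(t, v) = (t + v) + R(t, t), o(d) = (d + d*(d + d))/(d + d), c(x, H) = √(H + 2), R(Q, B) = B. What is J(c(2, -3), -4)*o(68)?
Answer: -274 + 137*I ≈ -274.0 + 137.0*I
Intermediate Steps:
c(x, H) = √(2 + H)
o(d) = (d + 2*d²)/(2*d) (o(d) = (d + d*(2*d))/((2*d)) = (d + 2*d²)*(1/(2*d)) = (d + 2*d²)/(2*d))
J(t, v) = v + 2*t (J(t, v) = (t + v) + t = v + 2*t)
J(c(2, -3), -4)*o(68) = (-4 + 2*√(2 - 3))*(½ + 68) = (-4 + 2*√(-1))*(137/2) = (-4 + 2*I)*(137/2) = -274 + 137*I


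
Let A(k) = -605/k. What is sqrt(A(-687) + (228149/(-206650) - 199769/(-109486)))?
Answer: sqrt(967142385858956356282974)/777178433265 ≈ 1.2654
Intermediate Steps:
sqrt(A(-687) + (228149/(-206650) - 199769/(-109486))) = sqrt(-605/(-687) + (228149/(-206650) - 199769/(-109486))) = sqrt(-605*(-1/687) + (228149*(-1/206650) - 199769*(-1/109486))) = sqrt(605/687 + (-228149/206650 + 199769/109486)) = sqrt(605/687 + 4075785609/5656320475) = sqrt(6222138600758/3885892166325) = sqrt(967142385858956356282974)/777178433265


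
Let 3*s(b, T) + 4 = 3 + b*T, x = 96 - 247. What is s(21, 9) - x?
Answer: 641/3 ≈ 213.67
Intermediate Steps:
x = -151
s(b, T) = -⅓ + T*b/3 (s(b, T) = -4/3 + (3 + b*T)/3 = -4/3 + (3 + T*b)/3 = -4/3 + (1 + T*b/3) = -⅓ + T*b/3)
s(21, 9) - x = (-⅓ + (⅓)*9*21) - 1*(-151) = (-⅓ + 63) + 151 = 188/3 + 151 = 641/3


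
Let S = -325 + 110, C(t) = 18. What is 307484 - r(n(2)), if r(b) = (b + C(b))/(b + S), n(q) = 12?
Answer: 62419282/203 ≈ 3.0748e+5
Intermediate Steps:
S = -215
r(b) = (18 + b)/(-215 + b) (r(b) = (b + 18)/(b - 215) = (18 + b)/(-215 + b))
307484 - r(n(2)) = 307484 - (18 + 12)/(-215 + 12) = 307484 - 30/(-203) = 307484 - (-1)*30/203 = 307484 - 1*(-30/203) = 307484 + 30/203 = 62419282/203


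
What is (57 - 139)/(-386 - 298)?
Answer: 41/342 ≈ 0.11988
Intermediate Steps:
(57 - 139)/(-386 - 298) = -82/(-684) = -82*(-1/684) = 41/342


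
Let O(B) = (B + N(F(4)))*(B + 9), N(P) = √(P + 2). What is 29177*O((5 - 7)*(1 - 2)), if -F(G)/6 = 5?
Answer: 641894 + 641894*I*√7 ≈ 6.4189e+5 + 1.6983e+6*I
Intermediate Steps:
F(G) = -30 (F(G) = -6*5 = -30)
N(P) = √(2 + P)
O(B) = (9 + B)*(B + 2*I*√7) (O(B) = (B + √(2 - 30))*(B + 9) = (B + √(-28))*(9 + B) = (B + 2*I*√7)*(9 + B) = (9 + B)*(B + 2*I*√7))
29177*O((5 - 7)*(1 - 2)) = 29177*(((5 - 7)*(1 - 2))² + 9*((5 - 7)*(1 - 2)) + 18*I*√7 + 2*I*((5 - 7)*(1 - 2))*√7) = 29177*((-2*(-1))² + 9*(-2*(-1)) + 18*I*√7 + 2*I*(-2*(-1))*√7) = 29177*(2² + 9*2 + 18*I*√7 + 2*I*2*√7) = 29177*(4 + 18 + 18*I*√7 + 4*I*√7) = 29177*(22 + 22*I*√7) = 641894 + 641894*I*√7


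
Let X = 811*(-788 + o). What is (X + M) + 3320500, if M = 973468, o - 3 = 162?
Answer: 3788715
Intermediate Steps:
o = 165 (o = 3 + 162 = 165)
X = -505253 (X = 811*(-788 + 165) = 811*(-623) = -505253)
(X + M) + 3320500 = (-505253 + 973468) + 3320500 = 468215 + 3320500 = 3788715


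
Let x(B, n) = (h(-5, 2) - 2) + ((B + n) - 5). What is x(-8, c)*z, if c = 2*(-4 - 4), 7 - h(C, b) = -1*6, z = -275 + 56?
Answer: 3942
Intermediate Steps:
z = -219
h(C, b) = 13 (h(C, b) = 7 - (-1)*6 = 7 - 1*(-6) = 7 + 6 = 13)
c = -16 (c = 2*(-8) = -16)
x(B, n) = 6 + B + n (x(B, n) = (13 - 2) + ((B + n) - 5) = 11 + (-5 + B + n) = 6 + B + n)
x(-8, c)*z = (6 - 8 - 16)*(-219) = -18*(-219) = 3942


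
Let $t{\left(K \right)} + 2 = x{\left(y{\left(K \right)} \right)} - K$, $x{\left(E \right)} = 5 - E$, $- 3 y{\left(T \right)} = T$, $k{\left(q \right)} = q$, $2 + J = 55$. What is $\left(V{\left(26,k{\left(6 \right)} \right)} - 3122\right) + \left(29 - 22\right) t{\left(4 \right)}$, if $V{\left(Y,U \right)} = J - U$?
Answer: $- \frac{9218}{3} \approx -3072.7$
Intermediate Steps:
$J = 53$ ($J = -2 + 55 = 53$)
$y{\left(T \right)} = - \frac{T}{3}$
$t{\left(K \right)} = 3 - \frac{2 K}{3}$ ($t{\left(K \right)} = -2 - \left(-5 + \frac{2 K}{3}\right) = 3 - \frac{2 K}{3}$)
$V{\left(Y,U \right)} = 53 - U$
$\left(V{\left(26,k{\left(6 \right)} \right)} - 3122\right) + \left(29 - 22\right) t{\left(4 \right)} = \left(\left(53 - 6\right) - 3122\right) + \left(29 - 22\right) \left(3 - \frac{8}{3}\right) = \left(\left(53 - 6\right) - 3122\right) + 7 \left(3 - \frac{8}{3}\right) = \left(47 - 3122\right) + 7 \cdot \frac{1}{3} = -3075 + \frac{7}{3} = - \frac{9218}{3}$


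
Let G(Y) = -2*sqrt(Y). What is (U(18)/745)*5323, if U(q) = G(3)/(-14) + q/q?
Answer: 5323/745 + 5323*sqrt(3)/5215 ≈ 8.9129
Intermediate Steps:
U(q) = 1 + sqrt(3)/7 (U(q) = -2*sqrt(3)/(-14) + q/q = -2*sqrt(3)*(-1/14) + 1 = sqrt(3)/7 + 1 = 1 + sqrt(3)/7)
(U(18)/745)*5323 = ((1 + sqrt(3)/7)/745)*5323 = ((1 + sqrt(3)/7)*(1/745))*5323 = (1/745 + sqrt(3)/5215)*5323 = 5323/745 + 5323*sqrt(3)/5215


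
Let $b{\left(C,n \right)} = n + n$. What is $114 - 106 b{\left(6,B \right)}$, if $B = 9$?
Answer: $-1794$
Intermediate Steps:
$b{\left(C,n \right)} = 2 n$
$114 - 106 b{\left(6,B \right)} = 114 - 106 \cdot 2 \cdot 9 = 114 - 1908 = -1794$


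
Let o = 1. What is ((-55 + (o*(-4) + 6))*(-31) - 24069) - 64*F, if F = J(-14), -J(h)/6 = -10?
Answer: -26266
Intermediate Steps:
J(h) = 60 (J(h) = -6*(-10) = 60)
F = 60
((-55 + (o*(-4) + 6))*(-31) - 24069) - 64*F = ((-55 + (1*(-4) + 6))*(-31) - 24069) - 64*60 = ((-55 + (-4 + 6))*(-31) - 24069) - 3840 = ((-55 + 2)*(-31) - 24069) - 3840 = (-53*(-31) - 24069) - 3840 = (1643 - 24069) - 3840 = -22426 - 3840 = -26266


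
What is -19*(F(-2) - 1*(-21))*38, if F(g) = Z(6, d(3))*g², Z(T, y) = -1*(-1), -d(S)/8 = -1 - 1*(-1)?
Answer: -18050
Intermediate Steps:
d(S) = 0 (d(S) = -8*(-1 - 1*(-1)) = -8*(-1 + 1) = -8*0 = 0)
Z(T, y) = 1
F(g) = g² (F(g) = 1*g² = g²)
-19*(F(-2) - 1*(-21))*38 = -19*((-2)² - 1*(-21))*38 = -19*(4 + 21)*38 = -19*25*38 = -475*38 = -18050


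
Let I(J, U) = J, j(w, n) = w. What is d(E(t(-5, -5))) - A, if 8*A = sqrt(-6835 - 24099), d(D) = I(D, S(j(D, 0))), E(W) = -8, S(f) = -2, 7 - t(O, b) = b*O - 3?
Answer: -8 - I*sqrt(30934)/8 ≈ -8.0 - 21.985*I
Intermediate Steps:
t(O, b) = 10 - O*b (t(O, b) = 7 - (b*O - 3) = 7 - (O*b - 3) = 7 - (-3 + O*b) = 7 + (3 - O*b) = 10 - O*b)
d(D) = D
A = I*sqrt(30934)/8 (A = sqrt(-6835 - 24099)/8 = sqrt(-30934)/8 = (I*sqrt(30934))/8 = I*sqrt(30934)/8 ≈ 21.985*I)
d(E(t(-5, -5))) - A = -8 - I*sqrt(30934)/8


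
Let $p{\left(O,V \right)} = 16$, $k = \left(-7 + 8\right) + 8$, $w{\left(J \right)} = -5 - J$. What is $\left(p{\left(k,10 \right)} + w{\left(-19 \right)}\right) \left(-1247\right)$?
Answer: $-37410$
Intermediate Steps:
$k = 9$ ($k = 1 + 8 = 9$)
$\left(p{\left(k,10 \right)} + w{\left(-19 \right)}\right) \left(-1247\right) = \left(16 - -14\right) \left(-1247\right) = \left(16 + \left(-5 + 19\right)\right) \left(-1247\right) = \left(16 + 14\right) \left(-1247\right) = 30 \left(-1247\right) = -37410$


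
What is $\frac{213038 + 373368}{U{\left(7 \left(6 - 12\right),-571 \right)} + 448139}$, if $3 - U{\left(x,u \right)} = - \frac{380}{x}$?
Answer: $\frac{6157263}{4705396} \approx 1.3086$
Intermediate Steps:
$U{\left(x,u \right)} = 3 + \frac{380}{x}$ ($U{\left(x,u \right)} = 3 - - \frac{380}{x} = 3 + \frac{380}{x}$)
$\frac{213038 + 373368}{U{\left(7 \left(6 - 12\right),-571 \right)} + 448139} = \frac{213038 + 373368}{\left(3 + \frac{380}{7 \left(6 - 12\right)}\right) + 448139} = \frac{586406}{\left(3 + \frac{380}{7 \left(-6\right)}\right) + 448139} = \frac{586406}{\left(3 + \frac{380}{-42}\right) + 448139} = \frac{586406}{\left(3 + 380 \left(- \frac{1}{42}\right)\right) + 448139} = \frac{586406}{\left(3 - \frac{190}{21}\right) + 448139} = \frac{586406}{- \frac{127}{21} + 448139} = \frac{586406}{\frac{9410792}{21}} = 586406 \cdot \frac{21}{9410792} = \frac{6157263}{4705396}$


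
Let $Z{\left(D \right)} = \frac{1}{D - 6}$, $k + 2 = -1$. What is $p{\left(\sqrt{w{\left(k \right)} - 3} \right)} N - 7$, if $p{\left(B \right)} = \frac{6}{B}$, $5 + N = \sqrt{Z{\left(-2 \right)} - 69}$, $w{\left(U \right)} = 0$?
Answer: $-7 + \frac{\sqrt{3318}}{2} + 10 i \sqrt{3} \approx 21.801 + 17.32 i$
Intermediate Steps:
$k = -3$ ($k = -2 - 1 = -3$)
$Z{\left(D \right)} = \frac{1}{-6 + D}$
$N = -5 + \frac{i \sqrt{1106}}{4}$ ($N = -5 + \sqrt{\frac{1}{-6 - 2} - 69} = -5 + \sqrt{\frac{1}{-8} - 69} = -5 + \sqrt{- \frac{1}{8} - 69} = -5 + \sqrt{- \frac{553}{8}} = -5 + \frac{i \sqrt{1106}}{4} \approx -5.0 + 8.3141 i$)
$p{\left(\sqrt{w{\left(k \right)} - 3} \right)} N - 7 = \frac{6}{\sqrt{0 - 3}} \left(-5 + \frac{i \sqrt{1106}}{4}\right) - 7 = \frac{6}{\sqrt{-3}} \left(-5 + \frac{i \sqrt{1106}}{4}\right) - 7 = \frac{6}{i \sqrt{3}} \left(-5 + \frac{i \sqrt{1106}}{4}\right) - 7 = 6 \left(- \frac{i \sqrt{3}}{3}\right) \left(-5 + \frac{i \sqrt{1106}}{4}\right) - 7 = - 2 i \sqrt{3} \left(-5 + \frac{i \sqrt{1106}}{4}\right) - 7 = -7 - 2 i \sqrt{3} \left(-5 + \frac{i \sqrt{1106}}{4}\right)$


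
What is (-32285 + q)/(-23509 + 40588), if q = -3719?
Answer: -36004/17079 ≈ -2.1081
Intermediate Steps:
(-32285 + q)/(-23509 + 40588) = (-32285 - 3719)/(-23509 + 40588) = -36004/17079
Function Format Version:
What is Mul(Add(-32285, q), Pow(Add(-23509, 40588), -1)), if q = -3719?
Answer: Rational(-36004, 17079) ≈ -2.1081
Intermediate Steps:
Mul(Add(-32285, q), Pow(Add(-23509, 40588), -1)) = Mul(Add(-32285, -3719), Pow(Add(-23509, 40588), -1)) = Mul(-36004, Pow(17079, -1)) = Mul(-36004, Rational(1, 17079)) = Rational(-36004, 17079)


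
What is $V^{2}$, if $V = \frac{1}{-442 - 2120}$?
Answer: $\frac{1}{6563844} \approx 1.5235 \cdot 10^{-7}$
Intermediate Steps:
$V = - \frac{1}{2562}$ ($V = \frac{1}{-2562} = - \frac{1}{2562} \approx -0.00039032$)
$V^{2} = \left(- \frac{1}{2562}\right)^{2} = \frac{1}{6563844}$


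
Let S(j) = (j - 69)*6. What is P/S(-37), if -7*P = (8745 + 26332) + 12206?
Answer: 15761/1484 ≈ 10.621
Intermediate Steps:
S(j) = -414 + 6*j (S(j) = (-69 + j)*6 = -414 + 6*j)
P = -47283/7 (P = -((8745 + 26332) + 12206)/7 = -(35077 + 12206)/7 = -⅐*47283 = -47283/7 ≈ -6754.7)
P/S(-37) = -47283/(7*(-414 + 6*(-37))) = -47283/(7*(-414 - 222)) = -47283/7/(-636) = -47283/7*(-1/636) = 15761/1484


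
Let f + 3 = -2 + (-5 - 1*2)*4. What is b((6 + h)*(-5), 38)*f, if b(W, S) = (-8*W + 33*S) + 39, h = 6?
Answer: -58509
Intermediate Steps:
b(W, S) = 39 - 8*W + 33*S
f = -33 (f = -3 + (-2 + (-5 - 1*2)*4) = -3 + (-2 + (-5 - 2)*4) = -3 + (-2 - 7*4) = -3 + (-2 - 28) = -3 - 30 = -33)
b((6 + h)*(-5), 38)*f = (39 - 8*(6 + 6)*(-5) + 33*38)*(-33) = (39 - 96*(-5) + 1254)*(-33) = (39 - 8*(-60) + 1254)*(-33) = (39 + 480 + 1254)*(-33) = 1773*(-33) = -58509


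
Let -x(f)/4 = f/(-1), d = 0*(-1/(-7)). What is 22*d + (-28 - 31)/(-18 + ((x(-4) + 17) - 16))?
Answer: 59/33 ≈ 1.7879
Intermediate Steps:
d = 0 (d = 0*(-1*(-⅐)) = 0*(⅐) = 0)
x(f) = 4*f (x(f) = -4*f/(-1) = -4*f*(-1) = -(-4)*f = 4*f)
22*d + (-28 - 31)/(-18 + ((x(-4) + 17) - 16)) = 22*0 + (-28 - 31)/(-18 + ((4*(-4) + 17) - 16)) = 0 - 59/(-18 + ((-16 + 17) - 16)) = 0 - 59/(-18 + (1 - 16)) = 0 - 59/(-18 - 15) = 0 - 59/(-33) = 0 - 59*(-1/33) = 0 + 59/33 = 59/33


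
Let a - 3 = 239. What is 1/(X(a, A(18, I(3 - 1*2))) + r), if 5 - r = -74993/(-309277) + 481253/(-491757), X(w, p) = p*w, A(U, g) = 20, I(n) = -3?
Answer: 152089129689/736983795494585 ≈ 0.00020637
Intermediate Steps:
a = 242 (a = 3 + 239 = 242)
r = 872407799825/152089129689 (r = 5 - (-74993/(-309277) + 481253/(-491757)) = 5 - (-74993*(-1/309277) + 481253*(-1/491757)) = 5 - (74993/309277 - 481253/491757) = 5 - 1*(-111962151380/152089129689) = 5 + 111962151380/152089129689 = 872407799825/152089129689 ≈ 5.7362)
1/(X(a, A(18, I(3 - 1*2))) + r) = 1/(20*242 + 872407799825/152089129689) = 1/(4840 + 872407799825/152089129689) = 1/(736983795494585/152089129689) = 152089129689/736983795494585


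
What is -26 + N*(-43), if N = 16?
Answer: -714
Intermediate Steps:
-26 + N*(-43) = -26 + 16*(-43) = -26 - 688 = -714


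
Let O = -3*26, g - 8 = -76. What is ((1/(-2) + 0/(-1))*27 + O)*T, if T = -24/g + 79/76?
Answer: -329217/2584 ≈ -127.41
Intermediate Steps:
g = -68 (g = 8 - 76 = -68)
T = 1799/1292 (T = -24/(-68) + 79/76 = -24*(-1/68) + 79*(1/76) = 6/17 + 79/76 = 1799/1292 ≈ 1.3924)
O = -78
((1/(-2) + 0/(-1))*27 + O)*T = ((1/(-2) + 0/(-1))*27 - 78)*(1799/1292) = ((1*(-½) + 0*(-1))*27 - 78)*(1799/1292) = ((-½ + 0)*27 - 78)*(1799/1292) = (-½*27 - 78)*(1799/1292) = (-27/2 - 78)*(1799/1292) = -183/2*1799/1292 = -329217/2584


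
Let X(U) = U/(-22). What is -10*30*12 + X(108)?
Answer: -39654/11 ≈ -3604.9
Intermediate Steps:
X(U) = -U/22 (X(U) = U*(-1/22) = -U/22)
-10*30*12 + X(108) = -10*30*12 - 1/22*108 = -300*12 - 54/11 = -3600 - 54/11 = -39654/11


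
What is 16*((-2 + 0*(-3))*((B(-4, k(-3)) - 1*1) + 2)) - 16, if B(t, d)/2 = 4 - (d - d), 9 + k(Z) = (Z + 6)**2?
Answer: -304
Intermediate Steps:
k(Z) = -9 + (6 + Z)**2 (k(Z) = -9 + (Z + 6)**2 = -9 + (6 + Z)**2)
B(t, d) = 8 (B(t, d) = 2*(4 - (d - d)) = 2*(4 - 1*0) = 2*(4 + 0) = 2*4 = 8)
16*((-2 + 0*(-3))*((B(-4, k(-3)) - 1*1) + 2)) - 16 = 16*((-2 + 0*(-3))*((8 - 1*1) + 2)) - 16 = 16*((-2 + 0)*((8 - 1) + 2)) - 16 = 16*(-2*(7 + 2)) - 16 = 16*(-2*9) - 16 = 16*(-18) - 16 = -288 - 16 = -304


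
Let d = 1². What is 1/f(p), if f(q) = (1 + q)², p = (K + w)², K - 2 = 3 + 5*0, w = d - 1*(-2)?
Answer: 1/4225 ≈ 0.00023669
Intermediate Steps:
d = 1
w = 3 (w = 1 - 1*(-2) = 1 + 2 = 3)
K = 5 (K = 2 + (3 + 5*0) = 2 + (3 + 0) = 2 + 3 = 5)
p = 64 (p = (5 + 3)² = 8² = 64)
1/f(p) = 1/((1 + 64)²) = 1/(65²) = 1/4225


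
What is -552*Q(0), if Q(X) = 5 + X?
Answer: -2760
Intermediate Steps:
-552*Q(0) = -552*(5 + 0) = -552*5 = -2760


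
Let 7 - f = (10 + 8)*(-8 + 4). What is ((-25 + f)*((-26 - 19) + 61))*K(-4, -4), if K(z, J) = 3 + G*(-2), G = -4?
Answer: 9504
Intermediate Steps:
K(z, J) = 11 (K(z, J) = 3 - 4*(-2) = 3 + 8 = 11)
f = 79 (f = 7 - (10 + 8)*(-8 + 4) = 7 - 18*(-4) = 7 - 1*(-72) = 7 + 72 = 79)
((-25 + f)*((-26 - 19) + 61))*K(-4, -4) = ((-25 + 79)*((-26 - 19) + 61))*11 = (54*(-45 + 61))*11 = (54*16)*11 = 864*11 = 9504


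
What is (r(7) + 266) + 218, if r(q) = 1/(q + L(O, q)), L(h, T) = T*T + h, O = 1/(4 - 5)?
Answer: 26621/55 ≈ 484.02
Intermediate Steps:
O = -1 (O = 1/(-1) = -1)
L(h, T) = h + T² (L(h, T) = T² + h = h + T²)
r(q) = 1/(-1 + q + q²) (r(q) = 1/(q + (-1 + q²)) = 1/(-1 + q + q²))
(r(7) + 266) + 218 = (1/(-1 + 7 + 7²) + 266) + 218 = (1/(-1 + 7 + 49) + 266) + 218 = (1/55 + 266) + 218 = 14631/55 + 218 = 26621/55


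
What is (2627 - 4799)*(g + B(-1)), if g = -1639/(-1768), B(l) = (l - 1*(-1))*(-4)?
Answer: -889977/442 ≈ -2013.5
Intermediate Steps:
B(l) = -4 - 4*l (B(l) = (l + 1)*(-4) = (1 + l)*(-4) = -4 - 4*l)
g = 1639/1768 (g = -1639*(-1/1768) = 1639/1768 ≈ 0.92704)
(2627 - 4799)*(g + B(-1)) = (2627 - 4799)*(1639/1768 + (-4 - 4*(-1))) = -2172*(1639/1768 + (-4 + 4)) = -2172*(1639/1768 + 0) = -2172*1639/1768 = -889977/442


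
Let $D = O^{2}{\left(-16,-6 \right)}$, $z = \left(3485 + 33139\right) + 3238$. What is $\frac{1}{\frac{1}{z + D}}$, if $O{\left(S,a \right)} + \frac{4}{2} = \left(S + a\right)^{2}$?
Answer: $272186$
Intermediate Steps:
$O{\left(S,a \right)} = -2 + \left(S + a\right)^{2}$
$z = 39862$ ($z = 36624 + 3238 = 39862$)
$D = 232324$ ($D = \left(-2 + \left(-16 - 6\right)^{2}\right)^{2} = \left(-2 + \left(-22\right)^{2}\right)^{2} = \left(-2 + 484\right)^{2} = 482^{2} = 232324$)
$\frac{1}{\frac{1}{z + D}} = \frac{1}{\frac{1}{39862 + 232324}} = \frac{1}{\frac{1}{272186}} = 272186$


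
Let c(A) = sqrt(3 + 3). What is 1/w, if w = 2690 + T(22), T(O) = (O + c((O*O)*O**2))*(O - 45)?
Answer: 364/794447 + 23*sqrt(6)/4766682 ≈ 0.00047000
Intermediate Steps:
c(A) = sqrt(6)
T(O) = (-45 + O)*(O + sqrt(6)) (T(O) = (O + sqrt(6))*(O - 45) = (O + sqrt(6))*(-45 + O) = (-45 + O)*(O + sqrt(6)))
w = 2184 - 23*sqrt(6) (w = 2690 + (22**2 - 45*22 - 45*sqrt(6) + 22*sqrt(6)) = 2690 + (484 - 990 - 45*sqrt(6) + 22*sqrt(6)) = 2690 + (-506 - 23*sqrt(6)) = 2184 - 23*sqrt(6) ≈ 2127.7)
1/w = 1/(2184 - 23*sqrt(6))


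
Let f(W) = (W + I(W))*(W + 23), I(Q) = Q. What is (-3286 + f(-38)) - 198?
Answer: -2344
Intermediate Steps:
f(W) = 2*W*(23 + W) (f(W) = (W + W)*(W + 23) = (2*W)*(23 + W) = 2*W*(23 + W))
(-3286 + f(-38)) - 198 = (-3286 + 2*(-38)*(23 - 38)) - 198 = (-3286 + 2*(-38)*(-15)) - 198 = (-3286 + 1140) - 198 = -2146 - 198 = -2344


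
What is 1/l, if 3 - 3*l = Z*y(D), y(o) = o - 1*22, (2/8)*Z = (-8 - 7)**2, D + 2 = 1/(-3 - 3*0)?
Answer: 1/7301 ≈ 0.00013697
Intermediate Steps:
D = -7/3 (D = -2 + 1/(-3 - 3*0) = -2 + 1/(-3 + 0) = -2 + 1/(-3) = -2 - 1/3 = -7/3 ≈ -2.3333)
Z = 900 (Z = 4*(-8 - 7)**2 = 4*(-15)**2 = 4*225 = 900)
y(o) = -22 + o (y(o) = o - 22 = -22 + o)
l = 7301 (l = 1 - 300*(-22 - 7/3) = 1 - 300*(-73)/3 = 1 - 1/3*(-21900) = 1 + 7300 = 7301)
1/l = 1/7301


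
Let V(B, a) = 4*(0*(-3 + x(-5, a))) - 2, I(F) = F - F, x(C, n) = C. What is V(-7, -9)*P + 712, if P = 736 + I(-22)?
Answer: -760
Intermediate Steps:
I(F) = 0
V(B, a) = -2 (V(B, a) = 4*(0*(-3 - 5)) - 2 = 4*(0*(-8)) - 2 = 4*0 - 2 = 0 - 2 = -2)
P = 736 (P = 736 + 0 = 736)
V(-7, -9)*P + 712 = -2*736 + 712 = -1472 + 712 = -760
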